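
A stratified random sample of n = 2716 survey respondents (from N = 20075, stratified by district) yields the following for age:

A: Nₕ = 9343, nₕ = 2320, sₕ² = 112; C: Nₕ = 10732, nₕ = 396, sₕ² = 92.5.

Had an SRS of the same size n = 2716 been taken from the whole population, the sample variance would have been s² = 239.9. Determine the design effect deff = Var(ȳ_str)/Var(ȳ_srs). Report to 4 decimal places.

Var(ȳ_str) = Σ Wₕ²(1−fₕ)sₕ²/nₕ with Wₕ = Nₕ/20075:
  A: (9343/20075)²·(1−2320/9343)·112/2320 = 0.0078600978
  C: (10732/20075)²·(1−396/10732)·92.5/396 = 0.064293727
  → Var(ȳ_str) = 0.072153825.
Var(ȳ_srs) = (1 − 2716/20075)·239.9/2716 = 0.076378237.
deff = 0.072153825 / 0.076378237 = 0.9447.

0.9447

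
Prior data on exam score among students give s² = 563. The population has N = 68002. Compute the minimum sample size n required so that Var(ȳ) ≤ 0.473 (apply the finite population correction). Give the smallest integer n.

Without fpc, n₀ = s²/D = 563/0.473 = 1190.2748.
With fpc, (1 − n/N)·s²/n ≤ D requires n ≥ n₀/(1 + n₀/N) = 1190.2748/(1 + 1190.2748/68002) = 1169.7992.
Rounding up, n = 1170.

1170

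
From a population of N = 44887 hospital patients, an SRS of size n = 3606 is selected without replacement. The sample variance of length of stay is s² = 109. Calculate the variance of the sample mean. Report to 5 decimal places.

0.02780

Under SRS without replacement, Var(ȳ) = (1 − f)·s²/n with f = n/N = 3606/44887 = 0.08033506.
Var(ȳ) = (1 − 0.08033506)·109/3606 = 0.91966494·0.030227399 = 0.027799079.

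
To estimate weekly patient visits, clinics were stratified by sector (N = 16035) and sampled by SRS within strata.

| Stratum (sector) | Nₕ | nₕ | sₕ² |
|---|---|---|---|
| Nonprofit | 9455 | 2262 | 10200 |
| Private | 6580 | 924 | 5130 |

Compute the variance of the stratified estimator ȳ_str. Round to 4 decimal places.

Var(ȳ_str) = Σₕ Wₕ²(1 − fₕ)sₕ²/nₕ with Wₕ = Nₕ/N, N = 16035.
Nonprofit: Wₕ = 0.58964765; term = 0.58964765²·(1 − 0.23923850)·10200/2262 = 1.1927275.
Private: Wₕ = 0.41035235; term = 0.41035235²·(1 − 0.14042553)·5130/924 = 0.80360524.
Sum = 1.9963327.

1.9963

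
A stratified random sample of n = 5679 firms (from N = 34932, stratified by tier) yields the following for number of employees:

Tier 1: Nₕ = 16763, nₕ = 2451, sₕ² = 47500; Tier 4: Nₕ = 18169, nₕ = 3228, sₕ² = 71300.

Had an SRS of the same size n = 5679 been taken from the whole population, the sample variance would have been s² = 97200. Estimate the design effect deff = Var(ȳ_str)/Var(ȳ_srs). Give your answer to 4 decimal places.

Var(ȳ_str) = Σ Wₕ²(1−fₕ)sₕ²/nₕ with Wₕ = Nₕ/34932:
  Tier 1: (16763/34932)²·(1−2451/16763)·47500/2451 = 3.8102675
  Tier 4: (18169/34932)²·(1−3228/18169)·71300/3228 = 4.9138262
  → Var(ȳ_str) = 8.7240937.
Var(ȳ_srs) = (1 − 5679/34932)·97200/5679 = 14.33314.
deff = 8.7240937 / 14.33314 = 0.6087.

0.6087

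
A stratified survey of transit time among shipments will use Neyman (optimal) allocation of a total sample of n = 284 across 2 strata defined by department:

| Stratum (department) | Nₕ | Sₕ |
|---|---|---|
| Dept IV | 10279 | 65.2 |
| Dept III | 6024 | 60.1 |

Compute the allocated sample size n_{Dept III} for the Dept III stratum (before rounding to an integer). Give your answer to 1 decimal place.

Neyman allocation: nₕ = n·NₕSₕ / Σⱼ NⱼSⱼ.
Σ NⱼSⱼ = 10279·65.2 + 6024·60.1 = 1.0322332 × 10^6.
n_{Dept III} = 284·6024·60.1 / (1.0322332 × 10^6) = 99.6.

99.6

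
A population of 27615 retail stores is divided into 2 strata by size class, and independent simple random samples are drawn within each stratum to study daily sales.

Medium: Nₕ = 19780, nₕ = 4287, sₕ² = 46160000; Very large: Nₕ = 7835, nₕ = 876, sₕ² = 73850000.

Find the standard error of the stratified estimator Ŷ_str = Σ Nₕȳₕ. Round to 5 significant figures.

2.8100 × 10^6

Var(Ŷ_str) = Σₕ Nₕ²(1 − fₕ)sₕ²/nₕ.
Medium: 19780²·(1 − 4287/19780)·46160000/4287 = 3.2996975 × 10^12.
Very large: 7835²·(1 − 876/7835)·73850000/876 = 4.5965526 × 10^12.
Sum = 7.8962501 × 10^12.
SE = √(7.8962501 × 10^12) = 2.8100 × 10^6.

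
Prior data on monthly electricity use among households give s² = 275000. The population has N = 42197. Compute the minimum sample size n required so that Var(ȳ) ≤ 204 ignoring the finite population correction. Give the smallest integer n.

Without fpc, n₀ = s²/D = 275000/204 = 1348.0392.
Rounding up, n = 1349.

1349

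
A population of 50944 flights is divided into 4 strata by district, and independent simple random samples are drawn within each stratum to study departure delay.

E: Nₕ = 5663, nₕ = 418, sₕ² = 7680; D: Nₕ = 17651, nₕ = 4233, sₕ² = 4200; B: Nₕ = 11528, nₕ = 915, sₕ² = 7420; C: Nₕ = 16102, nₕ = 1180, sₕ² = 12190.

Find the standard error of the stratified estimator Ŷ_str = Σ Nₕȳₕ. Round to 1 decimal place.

65230.5

Var(Ŷ_str) = Σₕ Nₕ²(1 − fₕ)sₕ²/nₕ.
E: 5663²·(1 − 418/5663)·7680/418 = 5.4572895 × 10^8.
D: 17651²·(1 − 4233/17651)·4200/4233 = 2.3499473 × 10^8.
B: 11528²·(1 − 915/11528)·7420/915 = 9.9214453 × 10^8.
C: 16102²·(1 − 1180/16102)·12190/1180 = 2.482153 × 10^9.
Sum = 4.2550212 × 10^9.
SE = √(4.2550212 × 10^9) = 65230.5.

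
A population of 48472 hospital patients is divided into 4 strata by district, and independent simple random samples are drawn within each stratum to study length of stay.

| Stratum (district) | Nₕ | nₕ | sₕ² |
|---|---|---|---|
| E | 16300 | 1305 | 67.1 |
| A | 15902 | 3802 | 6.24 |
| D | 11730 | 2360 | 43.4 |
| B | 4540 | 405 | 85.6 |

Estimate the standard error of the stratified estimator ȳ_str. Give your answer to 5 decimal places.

0.08962

Var(ȳ_str) = Σₕ Wₕ²(1 − fₕ)sₕ²/nₕ with Wₕ = Nₕ/N, N = 48472.
E: Wₕ = 0.33627661; term = 0.33627661²·(1 − 0.08006135)·67.1/1305 = 0.0053488966.
A: Wₕ = 0.32806569; term = 0.32806569²·(1 − 0.23908942)·6.24/3802 = 1.344088 × 10^-4.
D: Wₕ = 0.24199538; term = 0.24199538²·(1 − 0.20119352)·43.4/2360 = 8.6026737 × 10^-4.
B: Wₕ = 0.09366232; term = 0.09366232²·(1 − 0.08920705)·85.6/405 = 0.0016887611.
Sum = 0.0080323339.
SE = √(0.0080323339) = 0.08962.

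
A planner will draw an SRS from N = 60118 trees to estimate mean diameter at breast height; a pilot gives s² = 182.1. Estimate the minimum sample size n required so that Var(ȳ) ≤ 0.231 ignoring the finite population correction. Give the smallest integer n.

789

Without fpc, n₀ = s²/D = 182.1/0.231 = 788.3117.
Rounding up, n = 789.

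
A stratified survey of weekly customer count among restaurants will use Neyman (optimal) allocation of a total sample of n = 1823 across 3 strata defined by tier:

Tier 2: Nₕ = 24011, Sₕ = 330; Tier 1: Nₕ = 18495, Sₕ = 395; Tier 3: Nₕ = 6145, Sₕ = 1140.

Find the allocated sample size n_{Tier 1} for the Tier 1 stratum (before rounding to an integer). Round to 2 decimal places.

598.98

Neyman allocation: nₕ = n·NₕSₕ / Σⱼ NⱼSⱼ.
Σ NⱼSⱼ = 24011·330 + 18495·395 + 6145·1140 = 2.2234455 × 10^7.
n_{Tier 1} = 1823·18495·395 / (2.2234455 × 10^7) = 598.98.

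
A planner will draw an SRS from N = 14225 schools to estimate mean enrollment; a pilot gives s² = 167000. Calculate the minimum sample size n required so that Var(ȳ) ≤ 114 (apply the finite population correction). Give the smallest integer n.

1329

Without fpc, n₀ = s²/D = 167000/114 = 1464.9123.
With fpc, (1 − n/N)·s²/n ≤ D requires n ≥ n₀/(1 + n₀/N) = 1464.9123/(1 + 1464.9123/14225) = 1328.1386.
Rounding up, n = 1329.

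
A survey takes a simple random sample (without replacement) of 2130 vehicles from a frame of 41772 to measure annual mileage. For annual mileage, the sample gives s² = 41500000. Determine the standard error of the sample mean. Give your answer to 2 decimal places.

135.98

Under SRS without replacement, Var(ȳ) = (1 − f)·s²/n with f = n/N = 2130/41772 = 0.05099109.
Var(ȳ) = (1 − 0.05099109)·41500000/2130 = 0.94900891·19483.568 = 18490.08.
SE(ȳ) = √(18490.08) = 135.98.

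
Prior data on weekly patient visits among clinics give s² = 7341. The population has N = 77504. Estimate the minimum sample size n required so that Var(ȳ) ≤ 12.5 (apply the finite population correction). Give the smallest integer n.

583

Without fpc, n₀ = s²/D = 7341/12.5 = 587.2800.
With fpc, (1 − n/N)·s²/n ≤ D requires n ≥ n₀/(1 + n₀/N) = 587.2800/(1 + 587.2800/77504) = 582.8634.
Rounding up, n = 583.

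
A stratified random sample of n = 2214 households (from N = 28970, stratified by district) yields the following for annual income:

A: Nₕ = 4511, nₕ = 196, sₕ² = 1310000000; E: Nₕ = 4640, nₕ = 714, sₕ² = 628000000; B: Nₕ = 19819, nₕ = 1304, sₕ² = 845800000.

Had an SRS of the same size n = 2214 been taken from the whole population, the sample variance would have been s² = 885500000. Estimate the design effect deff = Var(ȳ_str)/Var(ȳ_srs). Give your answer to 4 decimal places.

Var(ȳ_str) = Σ Wₕ²(1−fₕ)sₕ²/nₕ with Wₕ = Nₕ/28970:
  A: (4511/28970)²·(1−196/4511)·1310000000/196 = 155014.33
  E: (4640/28970)²·(1−714/4640)·628000000/714 = 19091.178
  B: (19819/28970)²·(1−1304/19819)·845800000/1304 = 283594.99
  → Var(ȳ_str) = 457700.5.
Var(ȳ_srs) = (1 − 2214/28970)·885500000/2214 = 369388.73.
deff = 457700.5 / 369388.73 = 1.2391.

1.2391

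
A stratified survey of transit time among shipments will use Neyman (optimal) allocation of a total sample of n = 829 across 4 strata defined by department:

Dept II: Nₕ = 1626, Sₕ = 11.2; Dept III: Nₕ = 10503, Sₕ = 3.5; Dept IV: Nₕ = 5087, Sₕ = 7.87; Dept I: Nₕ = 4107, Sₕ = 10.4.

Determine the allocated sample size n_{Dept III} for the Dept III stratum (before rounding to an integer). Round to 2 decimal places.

Neyman allocation: nₕ = n·NₕSₕ / Σⱼ NⱼSⱼ.
Σ NⱼSⱼ = 1626·11.2 + 10503·3.5 + 5087·7.87 + 4107·10.4 = 137719.19.
n_{Dept III} = 829·10503·3.5 / 137719.19 = 221.28.

221.28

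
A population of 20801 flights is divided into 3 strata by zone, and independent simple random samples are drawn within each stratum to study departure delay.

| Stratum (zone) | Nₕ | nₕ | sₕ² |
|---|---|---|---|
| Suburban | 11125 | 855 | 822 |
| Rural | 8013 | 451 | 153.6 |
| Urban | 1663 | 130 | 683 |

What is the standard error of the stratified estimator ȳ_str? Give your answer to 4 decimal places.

0.5766

Var(ȳ_str) = Σₕ Wₕ²(1 − fₕ)sₕ²/nₕ with Wₕ = Nₕ/N, N = 20801.
Suburban: Wₕ = 0.53483006; term = 0.53483006²·(1 − 0.07685393)·822/855 = 0.25386787.
Rural: Wₕ = 0.38522186; term = 0.38522186²·(1 − 0.05628354)·153.6/451 = 0.047695572.
Urban: Wₕ = 0.07994808; term = 0.07994808²·(1 − 0.07817198)·683/130 = 0.030955892.
Sum = 0.33251933.
SE = √(0.33251933) = 0.5766.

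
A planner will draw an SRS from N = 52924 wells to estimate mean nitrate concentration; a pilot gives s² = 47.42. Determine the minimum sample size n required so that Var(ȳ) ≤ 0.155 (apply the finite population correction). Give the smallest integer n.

305

Without fpc, n₀ = s²/D = 47.42/0.155 = 305.9355.
With fpc, (1 − n/N)·s²/n ≤ D requires n ≥ n₀/(1 + n₀/N) = 305.9355/(1 + 305.9355/52924) = 304.1772.
Rounding up, n = 305.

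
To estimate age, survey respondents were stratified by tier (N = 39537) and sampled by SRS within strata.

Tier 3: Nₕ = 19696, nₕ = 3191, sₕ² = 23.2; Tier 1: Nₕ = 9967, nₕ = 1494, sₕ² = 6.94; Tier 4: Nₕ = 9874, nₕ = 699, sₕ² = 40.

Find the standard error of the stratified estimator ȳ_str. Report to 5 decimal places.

Var(ȳ_str) = Σₕ Wₕ²(1 − fₕ)sₕ²/nₕ with Wₕ = Nₕ/N, N = 39537.
Tier 3: Wₕ = 0.49816627; term = 0.49816627²·(1 − 0.16201259)·23.2/3191 = 0.0015119844.
Tier 1: Wₕ = 0.25209298; term = 0.25209298²·(1 − 0.14989465)·6.94/1494 = 2.5095919 × 10^-4.
Tier 4: Wₕ = 0.24974075; term = 0.24974075²·(1 − 0.07079198)·40/699 = 0.0033164586.
Sum = 0.0050794022.
SE = √(0.0050794022) = 0.07127.

0.07127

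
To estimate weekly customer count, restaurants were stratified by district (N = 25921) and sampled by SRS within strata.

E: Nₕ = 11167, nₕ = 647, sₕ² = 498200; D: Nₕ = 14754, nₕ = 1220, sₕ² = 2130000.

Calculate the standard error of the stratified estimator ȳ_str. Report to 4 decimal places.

25.5635

Var(ȳ_str) = Σₕ Wₕ²(1 − fₕ)sₕ²/nₕ with Wₕ = Nₕ/N, N = 25921.
E: Wₕ = 0.43080900; term = 0.43080900²·(1 − 0.05793857)·498200/647 = 134.63197.
D: Wₕ = 0.56919100; term = 0.56919100²·(1 − 0.08268944)·2130000/1220 = 518.86242.
Sum = 653.49439.
SE = √(653.49439) = 25.5635.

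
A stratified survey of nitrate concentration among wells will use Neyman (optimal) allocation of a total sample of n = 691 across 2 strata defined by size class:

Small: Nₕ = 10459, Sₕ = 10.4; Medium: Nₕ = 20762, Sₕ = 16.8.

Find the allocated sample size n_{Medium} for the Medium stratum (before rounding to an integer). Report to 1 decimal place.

Neyman allocation: nₕ = n·NₕSₕ / Σⱼ NⱼSⱼ.
Σ NⱼSⱼ = 10459·10.4 + 20762·16.8 = 457575.2.
n_{Medium} = 691·20762·16.8 / 457575.2 = 526.7.

526.7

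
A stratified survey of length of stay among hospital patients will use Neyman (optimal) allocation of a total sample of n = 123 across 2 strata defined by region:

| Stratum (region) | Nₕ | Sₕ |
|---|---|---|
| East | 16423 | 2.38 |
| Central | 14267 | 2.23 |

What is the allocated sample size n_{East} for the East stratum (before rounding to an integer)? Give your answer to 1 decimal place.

Neyman allocation: nₕ = n·NₕSₕ / Σⱼ NⱼSⱼ.
Σ NⱼSⱼ = 16423·2.38 + 14267·2.23 = 70902.15.
n_{East} = 123·16423·2.38 / 70902.15 = 67.8.

67.8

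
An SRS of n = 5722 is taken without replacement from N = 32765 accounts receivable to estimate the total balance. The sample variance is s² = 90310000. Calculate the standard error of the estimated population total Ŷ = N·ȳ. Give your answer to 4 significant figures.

3.740 × 10^6

Var(Ŷ) = N²·Var(ȳ) = N²·(1 − n/N)·s²/n.
f = 5722/32765 = 0.17463757; Var(ȳ) = 0.82536243·90310000/5722 = 13026.648.
Var(Ŷ) = 32765² · 13026.648 = 1.3984696 × 10^13.
SE(Ŷ) = √(1.3984696 × 10^13) = 3.740 × 10^6.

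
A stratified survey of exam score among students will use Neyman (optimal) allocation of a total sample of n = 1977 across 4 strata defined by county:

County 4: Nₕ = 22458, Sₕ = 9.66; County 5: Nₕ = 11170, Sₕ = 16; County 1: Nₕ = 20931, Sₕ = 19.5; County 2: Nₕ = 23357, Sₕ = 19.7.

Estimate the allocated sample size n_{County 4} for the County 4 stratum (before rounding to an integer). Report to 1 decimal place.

Neyman allocation: nₕ = n·NₕSₕ / Σⱼ NⱼSⱼ.
Σ NⱼSⱼ = 22458·9.66 + 11170·16 + 20931·19.5 + 23357·19.7 = 1.2639517 × 10^6.
n_{County 4} = 1977·22458·9.66 / (1.2639517 × 10^6) = 339.3.

339.3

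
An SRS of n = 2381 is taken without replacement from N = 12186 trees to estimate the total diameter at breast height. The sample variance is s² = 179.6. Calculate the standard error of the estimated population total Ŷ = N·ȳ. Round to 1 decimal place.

3002.1

Var(Ŷ) = N²·Var(ȳ) = N²·(1 − n/N)·s²/n.
f = 2381/12186 = 0.19538815; Var(ȳ) = 0.80461185·179.6/2381 = 0.060692267.
Var(Ŷ) = 12186² · 0.060692267 = 9.0127164 × 10^6.
SE(Ŷ) = √(9.0127164 × 10^6) = 3002.1.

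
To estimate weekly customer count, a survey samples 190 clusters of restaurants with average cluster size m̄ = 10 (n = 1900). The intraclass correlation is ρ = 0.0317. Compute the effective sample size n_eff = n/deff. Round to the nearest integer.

1478

deff = 1 + (10 − 1)·0.0317 = 1 + 0.2853 = 1.2853.
n_eff = 1900 / 1.2853 = 1478.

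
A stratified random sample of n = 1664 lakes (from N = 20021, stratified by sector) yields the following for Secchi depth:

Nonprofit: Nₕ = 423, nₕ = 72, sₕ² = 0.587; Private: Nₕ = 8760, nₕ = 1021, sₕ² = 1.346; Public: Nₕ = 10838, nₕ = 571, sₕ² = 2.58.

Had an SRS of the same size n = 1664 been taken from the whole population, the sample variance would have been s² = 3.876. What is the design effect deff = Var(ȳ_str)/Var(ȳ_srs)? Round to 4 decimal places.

0.6931

Var(ȳ_str) = Σ Wₕ²(1−fₕ)sₕ²/nₕ with Wₕ = Nₕ/20021:
  Nonprofit: (423/20021)²·(1−72/423)·0.587/72 = 3.0198235 × 10^-6
  Private: (8760/20021)²·(1−1021/8760)·1.346/1021 = 2.2296502 × 10^-4
  Public: (10838/20021)²·(1−571/10838)·2.58/571 = 0.0012543097
  → Var(ȳ_str) = 0.0014802945.
Var(ȳ_srs) = (1 − 1664/20021)·3.876/1664 = 0.0021357302.
deff = 0.0014802945 / 0.0021357302 = 0.6931.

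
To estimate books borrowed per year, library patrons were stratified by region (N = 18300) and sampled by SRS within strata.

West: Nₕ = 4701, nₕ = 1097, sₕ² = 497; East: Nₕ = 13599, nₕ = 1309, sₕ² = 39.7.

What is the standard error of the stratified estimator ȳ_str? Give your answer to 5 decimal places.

0.19508

Var(ȳ_str) = Σₕ Wₕ²(1 − fₕ)sₕ²/nₕ with Wₕ = Nₕ/N, N = 18300.
West: Wₕ = 0.25688525; term = 0.25688525²·(1 − 0.23335461)·497/1097 = 0.022920422.
East: Wₕ = 0.74311475; term = 0.74311475²·(1 − 0.09625708)·39.7/1309 = 0.015135875.
Sum = 0.038056297.
SE = √(0.038056297) = 0.19508.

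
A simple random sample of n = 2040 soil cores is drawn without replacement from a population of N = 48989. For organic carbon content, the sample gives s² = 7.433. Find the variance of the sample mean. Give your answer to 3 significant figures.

0.00349

Under SRS without replacement, Var(ȳ) = (1 − f)·s²/n with f = n/N = 2040/48989 = 0.04164200.
Var(ȳ) = (1 − 0.04164200)·7.433/2040 = 0.95835800·0.0036436275 = 0.0034918995.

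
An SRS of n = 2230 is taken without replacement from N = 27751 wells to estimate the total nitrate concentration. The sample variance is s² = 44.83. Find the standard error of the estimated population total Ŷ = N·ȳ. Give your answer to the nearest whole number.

3773

Var(Ŷ) = N²·Var(ȳ) = N²·(1 − n/N)·s²/n.
f = 2230/27751 = 0.08035746; Var(ȳ) = 0.91964254·44.83/2230 = 0.018487702.
Var(Ŷ) = 27751² · 0.018487702 = 1.4237712 × 10^7.
SE(Ŷ) = √(1.4237712 × 10^7) = 3773.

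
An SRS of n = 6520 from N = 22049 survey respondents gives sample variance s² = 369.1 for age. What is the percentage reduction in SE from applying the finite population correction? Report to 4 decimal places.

f = n/N = 6520/22049 = 0.29570502.
SE_no-fpc = √(s²/n) = 0.23792946; SE_fpc = √((1−f)s²/n) = 0.19967584.
Ratio = √(1−f) = 0.83922284. Reduction = 100·(1 − 0.83922284) = 16.0777%.

16.0777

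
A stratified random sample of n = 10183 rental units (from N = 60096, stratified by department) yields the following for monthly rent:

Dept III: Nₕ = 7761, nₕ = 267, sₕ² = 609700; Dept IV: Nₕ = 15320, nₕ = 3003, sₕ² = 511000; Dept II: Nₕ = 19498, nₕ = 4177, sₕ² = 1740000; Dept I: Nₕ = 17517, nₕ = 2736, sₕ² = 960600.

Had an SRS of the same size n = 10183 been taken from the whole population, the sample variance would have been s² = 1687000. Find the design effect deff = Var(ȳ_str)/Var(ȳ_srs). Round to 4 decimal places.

Var(ȳ_str) = Σ Wₕ²(1−fₕ)sₕ²/nₕ with Wₕ = Nₕ/60096:
  Dept III: (7761/60096)²·(1−267/7761)·609700/267 = 36.774364
  Dept IV: (15320/60096)²·(1−3003/15320)·511000/3003 = 8.8907448
  Dept II: (19498/60096)²·(1−4177/19498)·1740000/4177 = 34.456473
  Dept I: (17517/60096)²·(1−2736/17517)·960600/2736 = 25.170909
  → Var(ȳ_str) = 105.29249.
Var(ȳ_srs) = (1 − 10183/60096)·1687000/10183 = 137.59652.
deff = 105.29249 / 137.59652 = 0.7652.

0.7652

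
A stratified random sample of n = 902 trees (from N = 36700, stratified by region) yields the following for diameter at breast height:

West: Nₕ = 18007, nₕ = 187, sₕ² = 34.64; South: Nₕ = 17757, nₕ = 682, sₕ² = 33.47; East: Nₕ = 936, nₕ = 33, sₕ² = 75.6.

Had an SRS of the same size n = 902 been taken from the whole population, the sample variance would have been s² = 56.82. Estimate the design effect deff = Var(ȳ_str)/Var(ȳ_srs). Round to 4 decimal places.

0.9214

Var(ȳ_str) = Σ Wₕ²(1−fₕ)sₕ²/nₕ with Wₕ = Nₕ/36700:
  West: (18007/36700)²·(1−187/18007)·34.64/187 = 0.04413196
  South: (17757/36700)²·(1−682/17757)·33.47/682 = 0.01104764
  East: (936/36700)²·(1−33/936)·75.6/33 = 0.0014376042
  → Var(ȳ_str) = 0.056617204.
Var(ȳ_srs) = (1 − 902/36700)·56.82/902 = 0.061445119.
deff = 0.056617204 / 0.061445119 = 0.9214.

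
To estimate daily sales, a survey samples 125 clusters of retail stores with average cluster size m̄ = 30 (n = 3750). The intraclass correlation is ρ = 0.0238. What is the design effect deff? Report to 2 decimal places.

1.69

deff = 1 + (30 − 1)·0.0238 = 1 + 0.6902 = 1.6902.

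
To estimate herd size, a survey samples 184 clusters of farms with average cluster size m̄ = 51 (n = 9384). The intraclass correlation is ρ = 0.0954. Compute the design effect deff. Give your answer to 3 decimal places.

deff = 1 + (51 − 1)·0.0954 = 1 + 4.77 = 5.77.

5.770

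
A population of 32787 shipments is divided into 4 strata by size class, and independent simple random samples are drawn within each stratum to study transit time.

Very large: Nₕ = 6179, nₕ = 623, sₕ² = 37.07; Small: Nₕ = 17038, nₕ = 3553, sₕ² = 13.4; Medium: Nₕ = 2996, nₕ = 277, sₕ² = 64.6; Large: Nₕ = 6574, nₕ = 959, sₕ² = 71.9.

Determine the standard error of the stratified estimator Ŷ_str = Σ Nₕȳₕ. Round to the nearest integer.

Var(Ŷ_str) = Σₕ Nₕ²(1 − fₕ)sₕ²/nₕ.
Very large: 6179²·(1 − 623/6179)·37.07/623 = 2.0427488 × 10^6.
Small: 17038²·(1 − 3553/17038)·13.4/3553 = 866521.13.
Medium: 2996²·(1 − 277/2996)·64.6/277 = 1.899782 × 10^6.
Large: 6574²·(1 − 959/6574)·71.9/959 = 2.7675135 × 10^6.
Sum = 7.5765654 × 10^6.
SE = √(7.5765654 × 10^6) = 2753.

2753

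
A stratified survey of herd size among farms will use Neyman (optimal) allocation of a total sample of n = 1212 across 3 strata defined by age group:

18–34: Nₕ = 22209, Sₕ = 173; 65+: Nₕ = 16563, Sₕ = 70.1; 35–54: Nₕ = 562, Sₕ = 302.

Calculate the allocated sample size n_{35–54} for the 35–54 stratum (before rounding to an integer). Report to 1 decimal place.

39.8

Neyman allocation: nₕ = n·NₕSₕ / Σⱼ NⱼSⱼ.
Σ NⱼSⱼ = 22209·173 + 16563·70.1 + 562·302 = 5.1729473 × 10^6.
n_{35–54} = 1212·562·302 / (5.1729473 × 10^6) = 39.8.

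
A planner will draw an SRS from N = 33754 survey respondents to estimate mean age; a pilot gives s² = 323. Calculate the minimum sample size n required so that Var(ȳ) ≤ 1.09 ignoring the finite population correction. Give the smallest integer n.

Without fpc, n₀ = s²/D = 323/1.09 = 296.3303.
Rounding up, n = 297.

297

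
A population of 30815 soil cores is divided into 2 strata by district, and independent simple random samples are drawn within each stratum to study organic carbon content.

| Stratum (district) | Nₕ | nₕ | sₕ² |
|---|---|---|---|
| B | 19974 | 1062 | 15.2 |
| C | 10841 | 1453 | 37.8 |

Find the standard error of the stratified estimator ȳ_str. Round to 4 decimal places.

Var(ȳ_str) = Σₕ Wₕ²(1 − fₕ)sₕ²/nₕ with Wₕ = Nₕ/N, N = 30815.
B: Wₕ = 0.64819082; term = 0.64819082²·(1 − 0.05316912)·15.2/1062 = 0.0056937348.
C: Wₕ = 0.35180918; term = 0.35180918²·(1 − 0.13402823)·37.8/1453 = 0.0027883306.
Sum = 0.0084820654.
SE = √(0.0084820654) = 0.0921.

0.0921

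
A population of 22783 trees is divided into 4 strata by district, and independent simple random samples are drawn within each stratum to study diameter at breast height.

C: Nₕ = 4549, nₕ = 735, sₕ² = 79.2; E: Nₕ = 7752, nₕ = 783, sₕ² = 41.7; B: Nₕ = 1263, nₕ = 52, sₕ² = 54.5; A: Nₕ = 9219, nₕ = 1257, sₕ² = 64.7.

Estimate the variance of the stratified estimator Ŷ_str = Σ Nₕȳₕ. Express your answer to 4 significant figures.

1.013 × 10^7

Var(Ŷ_str) = Σₕ Nₕ²(1 − fₕ)sₕ²/nₕ.
C: 4549²·(1 − 735/4549)·79.2/735 = 1.8695387 × 10^6.
E: 7752²·(1 − 783/7752)·41.7/783 = 2.8771236 × 10^6.
B: 1263²·(1 − 52/1263)·54.5/52 = 1.6030263 × 10^6.
A: 9219²·(1 − 1257/9219)·64.7/1257 = 3.7781134 × 10^6.
Sum = 1.0127802 × 10^7.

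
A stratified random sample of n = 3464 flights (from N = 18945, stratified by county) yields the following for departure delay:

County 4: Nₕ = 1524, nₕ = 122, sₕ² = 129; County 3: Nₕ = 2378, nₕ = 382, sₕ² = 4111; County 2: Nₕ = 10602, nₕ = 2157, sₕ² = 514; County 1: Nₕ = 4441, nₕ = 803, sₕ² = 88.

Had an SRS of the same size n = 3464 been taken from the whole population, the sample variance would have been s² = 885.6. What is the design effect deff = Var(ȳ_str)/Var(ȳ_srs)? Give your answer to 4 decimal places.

Var(ȳ_str) = Σ Wₕ²(1−fₕ)sₕ²/nₕ with Wₕ = Nₕ/18945:
  County 4: (1524/18945)²·(1−122/1524)·129/122 = 0.0062946798
  County 3: (2378/18945)²·(1−382/2378)·4111/382 = 0.14232044
  County 2: (10602/18945)²·(1−2157/10602)·514/2157 = 0.059444436
  County 1: (4441/18945)²·(1−803/4441)·88/803 = 0.0049331165
  → Var(ȳ_str) = 0.21299267.
Var(ȳ_srs) = (1 − 3464/18945)·885.6/3464 = 0.20891236.
deff = 0.21299267 / 0.20891236 = 1.0195.

1.0195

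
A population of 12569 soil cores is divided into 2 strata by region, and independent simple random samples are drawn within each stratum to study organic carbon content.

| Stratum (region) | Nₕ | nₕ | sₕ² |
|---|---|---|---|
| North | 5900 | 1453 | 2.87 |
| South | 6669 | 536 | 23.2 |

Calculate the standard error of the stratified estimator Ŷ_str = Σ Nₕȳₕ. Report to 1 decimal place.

Var(Ŷ_str) = Σₕ Nₕ²(1 − fₕ)sₕ²/nₕ.
North: 5900²·(1 − 1453/5900)·2.87/1453 = 51824.536.
South: 6669²·(1 − 536/6669)·23.2/536 = 1.7703408 × 10^6.
Sum = 1.8221653 × 10^6.
SE = √(1.8221653 × 10^6) = 1349.9.

1349.9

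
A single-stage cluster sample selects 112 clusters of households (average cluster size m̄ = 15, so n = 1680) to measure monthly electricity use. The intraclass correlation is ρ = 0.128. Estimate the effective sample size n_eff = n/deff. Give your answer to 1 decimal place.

deff = 1 + (15 − 1)·0.128 = 1 + 1.792 = 2.792.
n_eff = 1680 / 2.792 = 601.7.

601.7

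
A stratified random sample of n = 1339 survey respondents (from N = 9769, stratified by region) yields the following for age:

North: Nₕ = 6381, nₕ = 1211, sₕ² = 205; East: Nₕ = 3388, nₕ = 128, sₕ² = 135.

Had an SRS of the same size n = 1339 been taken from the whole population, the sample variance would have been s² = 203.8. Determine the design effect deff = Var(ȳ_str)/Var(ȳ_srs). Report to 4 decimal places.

Var(ȳ_str) = Σ Wₕ²(1−fₕ)sₕ²/nₕ with Wₕ = Nₕ/9769:
  North: (6381/9769)²·(1−1211/6381)·205/1211 = 0.058517907
  East: (3388/9769)²·(1−128/3388)·135/128 = 0.12206315
  → Var(ȳ_str) = 0.18058106.
Var(ȳ_srs) = (1 − 1339/9769)·203.8/1339 = 0.13134123.
deff = 0.18058106 / 0.13134123 = 1.3749.

1.3749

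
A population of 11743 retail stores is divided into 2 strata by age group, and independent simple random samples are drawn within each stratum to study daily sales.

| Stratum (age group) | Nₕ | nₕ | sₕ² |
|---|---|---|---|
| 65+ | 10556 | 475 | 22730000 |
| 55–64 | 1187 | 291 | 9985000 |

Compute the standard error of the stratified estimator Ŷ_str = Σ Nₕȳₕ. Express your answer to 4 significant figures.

Var(Ŷ_str) = Σₕ Nₕ²(1 − fₕ)sₕ²/nₕ.
65+: 10556²·(1 − 475/10556)·22730000/475 = 5.0922395 × 10^12.
55–64: 1187²·(1 − 291/1187)·9985000/291 = 3.6493356 × 10^10.
Sum = 5.1287329 × 10^12.
SE = √(5.1287329 × 10^12) = 2.265 × 10^6.

2.265 × 10^6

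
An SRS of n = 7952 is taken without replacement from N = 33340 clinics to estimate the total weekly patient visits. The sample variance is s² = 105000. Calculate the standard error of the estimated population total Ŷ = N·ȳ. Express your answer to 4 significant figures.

Var(Ŷ) = N²·Var(ȳ) = N²·(1 − n/N)·s²/n.
f = 7952/33340 = 0.23851230; Var(ȳ) = 0.76148770·105000/7952 = 10.054855.
Var(Ŷ) = 33340² · 10.054855 = 1.117653 × 10^10.
SE(Ŷ) = √(1.117653 × 10^10) = 105700.

105700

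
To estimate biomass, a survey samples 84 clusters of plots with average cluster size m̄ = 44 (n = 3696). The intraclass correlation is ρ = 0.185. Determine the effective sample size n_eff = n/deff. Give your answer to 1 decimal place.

412.7

deff = 1 + (44 − 1)·0.185 = 1 + 7.955 = 8.955.
n_eff = 3696 / 8.955 = 412.7.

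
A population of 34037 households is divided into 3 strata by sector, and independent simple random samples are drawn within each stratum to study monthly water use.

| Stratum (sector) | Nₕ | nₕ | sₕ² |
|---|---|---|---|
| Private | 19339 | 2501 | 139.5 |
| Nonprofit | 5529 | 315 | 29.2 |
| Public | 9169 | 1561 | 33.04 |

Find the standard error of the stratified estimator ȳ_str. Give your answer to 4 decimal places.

0.1388

Var(ȳ_str) = Σₕ Wₕ²(1 − fₕ)sₕ²/nₕ with Wₕ = Nₕ/N, N = 34037.
Private: Wₕ = 0.56817581; term = 0.56817581²·(1 − 0.12932416)·139.5/2501 = 0.015677705.
Nonprofit: Wₕ = 0.16244087; term = 0.16244087²·(1 − 0.05697233)·29.2/315 = 0.0023066801.
Public: Wₕ = 0.26938332; term = 0.26938332²·(1 − 0.17024757)·33.04/1561 = 0.0012744625.
Sum = 0.019258848.
SE = √(0.019258848) = 0.1388.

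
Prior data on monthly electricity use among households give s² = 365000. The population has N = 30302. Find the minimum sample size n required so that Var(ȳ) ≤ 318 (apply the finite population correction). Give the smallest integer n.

1106

Without fpc, n₀ = s²/D = 365000/318 = 1147.7987.
With fpc, (1 − n/N)·s²/n ≤ D requires n ≥ n₀/(1 + n₀/N) = 1147.7987/(1 + 1147.7987/30302) = 1105.9084.
Rounding up, n = 1106.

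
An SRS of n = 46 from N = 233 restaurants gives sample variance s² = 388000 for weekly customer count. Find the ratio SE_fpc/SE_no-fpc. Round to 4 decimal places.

f = n/N = 46/233 = 0.19742489.
SE_no-fpc = √(s²/n) = 91.841073; SE_fpc = √((1−f)s²/n) = 82.277254.
Ratio = √(1−f) = 0.89586556.

0.8959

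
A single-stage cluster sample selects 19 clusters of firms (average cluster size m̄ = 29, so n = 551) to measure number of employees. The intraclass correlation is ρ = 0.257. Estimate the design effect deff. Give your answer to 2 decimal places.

deff = 1 + (29 − 1)·0.257 = 1 + 7.196 = 8.196.

8.20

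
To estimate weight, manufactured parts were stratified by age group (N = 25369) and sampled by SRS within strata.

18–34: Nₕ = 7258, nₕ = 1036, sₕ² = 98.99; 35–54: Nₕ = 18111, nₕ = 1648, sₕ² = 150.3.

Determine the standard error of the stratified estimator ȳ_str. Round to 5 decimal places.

Var(ȳ_str) = Σₕ Wₕ²(1 − fₕ)sₕ²/nₕ with Wₕ = Nₕ/N, N = 25369.
18–34: Wₕ = 0.28609721; term = 0.28609721²·(1 − 0.14273905)·98.99/1036 = 0.0067045841.
35–54: Wₕ = 0.71390279; term = 0.71390279²·(1 − 0.09099442)·150.3/1648 = 0.042251924.
Sum = 0.048956508.
SE = √(0.048956508) = 0.22126.

0.22126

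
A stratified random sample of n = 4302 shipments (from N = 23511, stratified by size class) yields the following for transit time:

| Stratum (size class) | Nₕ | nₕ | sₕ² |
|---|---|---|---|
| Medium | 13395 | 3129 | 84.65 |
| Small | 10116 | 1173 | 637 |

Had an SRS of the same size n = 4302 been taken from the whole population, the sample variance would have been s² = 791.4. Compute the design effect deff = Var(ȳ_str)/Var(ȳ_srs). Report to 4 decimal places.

Var(ȳ_str) = Σ Wₕ²(1−fₕ)sₕ²/nₕ with Wₕ = Nₕ/23511:
  Medium: (13395/23511)²·(1−3129/13395)·84.65/3129 = 0.0067301257
  Small: (10116/23511)²·(1−1173/10116)·637/1173 = 0.088877385
  → Var(ȳ_str) = 0.095607511.
Var(ȳ_srs) = (1 − 4302/23511)·791.4/4302 = 0.15030011.
deff = 0.095607511 / 0.15030011 = 0.6361.

0.6361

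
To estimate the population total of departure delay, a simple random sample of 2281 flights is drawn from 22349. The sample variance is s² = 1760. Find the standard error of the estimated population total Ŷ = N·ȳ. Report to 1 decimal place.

Var(Ŷ) = N²·Var(ȳ) = N²·(1 − n/N)·s²/n.
f = 2281/22349 = 0.10206273; Var(ȳ) = 0.89793727·1760/2281 = 0.69284068.
Var(Ŷ) = 22349² · 0.69284068 = 3.4605854 × 10^8.
SE(Ŷ) = √(3.4605854 × 10^8) = 18602.6.

18602.6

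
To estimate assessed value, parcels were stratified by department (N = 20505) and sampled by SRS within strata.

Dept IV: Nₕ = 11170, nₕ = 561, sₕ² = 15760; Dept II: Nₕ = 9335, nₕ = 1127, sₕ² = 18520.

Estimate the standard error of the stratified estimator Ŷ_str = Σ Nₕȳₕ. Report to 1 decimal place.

Var(Ŷ_str) = Σₕ Nₕ²(1 − fₕ)sₕ²/nₕ.
Dept IV: 11170²·(1 − 561/11170)·15760/561 = 3.329055 × 10^9.
Dept II: 9335²·(1 − 1127/9335)·18520/1127 = 1.2591247 × 10^9.
Sum = 4.5881797 × 10^9.
SE = √(4.5881797 × 10^9) = 67736.1.

67736.1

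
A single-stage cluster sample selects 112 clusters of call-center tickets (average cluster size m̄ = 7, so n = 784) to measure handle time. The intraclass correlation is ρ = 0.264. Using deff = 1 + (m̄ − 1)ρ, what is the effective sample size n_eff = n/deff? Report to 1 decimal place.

deff = 1 + (7 − 1)·0.264 = 1 + 1.584 = 2.584.
n_eff = 784 / 2.584 = 303.4.

303.4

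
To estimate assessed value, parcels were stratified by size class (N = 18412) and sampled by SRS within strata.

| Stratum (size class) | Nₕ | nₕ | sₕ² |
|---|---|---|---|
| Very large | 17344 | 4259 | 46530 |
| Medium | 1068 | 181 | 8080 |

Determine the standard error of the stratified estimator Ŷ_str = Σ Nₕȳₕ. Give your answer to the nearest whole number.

Var(Ŷ_str) = Σₕ Nₕ²(1 − fₕ)sₕ²/nₕ.
Very large: 17344²·(1 − 4259/17344)·46530/4259 = 2.4794103 × 10^9.
Medium: 1068²·(1 − 181/1068)·8080/181 = 4.2289024 × 10^7.
Sum = 2.5216993 × 10^9.
SE = √(2.5216993 × 10^9) = 50217.

50217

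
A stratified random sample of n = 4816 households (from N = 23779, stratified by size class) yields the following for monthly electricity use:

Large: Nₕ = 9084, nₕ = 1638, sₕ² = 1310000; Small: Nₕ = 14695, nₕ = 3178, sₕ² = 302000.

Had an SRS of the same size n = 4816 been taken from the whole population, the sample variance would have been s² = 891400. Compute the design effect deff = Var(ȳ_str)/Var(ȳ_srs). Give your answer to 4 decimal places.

0.8408

Var(ȳ_str) = Σ Wₕ²(1−fₕ)sₕ²/nₕ with Wₕ = Nₕ/23779:
  Large: (9084/23779)²·(1−1638/9084)·1310000/1638 = 95.668812
  Small: (14695/23779)²·(1−3178/14695)·302000/3178 = 28.442963
  → Var(ȳ_str) = 124.11178.
Var(ȳ_srs) = (1 − 4816/23779)·891400/4816 = 147.6045.
deff = 124.11178 / 147.6045 = 0.8408.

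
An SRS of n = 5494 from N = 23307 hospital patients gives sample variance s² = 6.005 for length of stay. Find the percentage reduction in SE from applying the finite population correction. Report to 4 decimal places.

f = n/N = 5494/23307 = 0.23572317.
SE_no-fpc = √(s²/n) = 0.03306071; SE_fpc = √((1−f)s²/n) = 0.028902641.
Ratio = √(1−f) = 0.87422928. Reduction = 100·(1 − 0.87422928) = 12.5771%.

12.5771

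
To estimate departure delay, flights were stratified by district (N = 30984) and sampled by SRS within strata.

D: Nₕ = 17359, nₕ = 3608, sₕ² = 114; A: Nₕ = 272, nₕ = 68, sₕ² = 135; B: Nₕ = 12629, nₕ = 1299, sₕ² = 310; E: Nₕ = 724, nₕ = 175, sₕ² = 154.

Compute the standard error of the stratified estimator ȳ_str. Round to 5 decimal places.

Var(ȳ_str) = Σₕ Wₕ²(1 − fₕ)sₕ²/nₕ with Wₕ = Nₕ/N, N = 30984.
D: Wₕ = 0.56025691; term = 0.56025691²·(1 − 0.20784607)·114/3608 = 0.0078563774.
A: Wₕ = 0.00877872; term = 0.00877872²·(1 − 0.25000000)·135/68 = 1.1474901 × 10^-4.
B: Wₕ = 0.40759747; term = 0.40759747²·(1 − 0.10285850)·310/1299 = 0.035569393.
E: Wₕ = 0.02336690; term = 0.02336690²·(1 − 0.24171271)·154/175 = 3.6434987 × 10^-4.
Sum = 0.043904869.
SE = √(0.043904869) = 0.20953.

0.20953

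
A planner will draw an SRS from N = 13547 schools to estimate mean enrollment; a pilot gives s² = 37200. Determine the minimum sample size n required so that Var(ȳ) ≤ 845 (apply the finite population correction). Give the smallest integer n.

44

Without fpc, n₀ = s²/D = 37200/845 = 44.0237.
With fpc, (1 − n/N)·s²/n ≤ D requires n ≥ n₀/(1 + n₀/N) = 44.0237/(1 + 44.0237/13547) = 43.8811.
Rounding up, n = 44.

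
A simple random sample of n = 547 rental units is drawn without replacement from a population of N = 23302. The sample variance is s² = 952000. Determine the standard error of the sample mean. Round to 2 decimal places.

41.23

Under SRS without replacement, Var(ȳ) = (1 − f)·s²/n with f = n/N = 547/23302 = 0.02347438.
Var(ȳ) = (1 − 0.02347438)·952000/547 = 0.97652562·1740.4022 = 1699.5473.
SE(ȳ) = √(1699.5473) = 41.23.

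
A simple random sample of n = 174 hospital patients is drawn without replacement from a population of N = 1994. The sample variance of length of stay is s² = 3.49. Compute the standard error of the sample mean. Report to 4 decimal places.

0.1353

Under SRS without replacement, Var(ȳ) = (1 − f)·s²/n with f = n/N = 174/1994 = 0.08726179.
Var(ȳ) = (1 − 0.08726179)·3.49/174 = 0.91273821·0.020057471 = 0.018307221.
SE(ȳ) = √(0.018307221) = 0.1353.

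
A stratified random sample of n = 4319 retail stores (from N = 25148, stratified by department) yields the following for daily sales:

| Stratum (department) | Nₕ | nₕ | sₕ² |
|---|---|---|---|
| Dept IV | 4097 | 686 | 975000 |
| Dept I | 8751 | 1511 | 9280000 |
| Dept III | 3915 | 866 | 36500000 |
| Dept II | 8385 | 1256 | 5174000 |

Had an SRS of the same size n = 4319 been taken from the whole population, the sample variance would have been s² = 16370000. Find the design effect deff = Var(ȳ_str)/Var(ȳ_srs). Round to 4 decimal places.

Var(ȳ_str) = Σ Wₕ²(1−fₕ)sₕ²/nₕ with Wₕ = Nₕ/25148:
  Dept IV: (4097/25148)²·(1−686/4097)·975000/686 = 31.406626
  Dept I: (8751/25148)²·(1−1511/8751)·9280000/1511 = 615.28009
  Dept III: (3915/25148)²·(1−866/3915)·36500000/866 = 795.53128
  Dept II: (8385/25148)²·(1−1256/8385)·5174000/1256 = 389.36917
  → Var(ȳ_str) = 1831.5872.
Var(ȳ_srs) = (1 − 4319/25148)·16370000/4319 = 3139.2828.
deff = 1831.5872 / 3139.2828 = 0.5834.

0.5834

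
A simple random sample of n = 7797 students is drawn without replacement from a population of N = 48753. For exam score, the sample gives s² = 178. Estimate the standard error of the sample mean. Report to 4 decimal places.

0.1385

Under SRS without replacement, Var(ȳ) = (1 − f)·s²/n with f = n/N = 7797/48753 = 0.15992862.
Var(ȳ) = (1 − 0.15992862)·178/7797 = 0.84007138·0.022829293 = 0.019178236.
SE(ȳ) = √(0.019178236) = 0.1385.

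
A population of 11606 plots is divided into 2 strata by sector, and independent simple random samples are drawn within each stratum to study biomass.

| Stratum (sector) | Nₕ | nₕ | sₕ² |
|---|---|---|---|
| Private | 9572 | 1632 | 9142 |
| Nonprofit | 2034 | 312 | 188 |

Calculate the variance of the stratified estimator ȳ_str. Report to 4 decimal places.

3.1763

Var(ȳ_str) = Σₕ Wₕ²(1 − fₕ)sₕ²/nₕ with Wₕ = Nₕ/N, N = 11606.
Private: Wₕ = 0.82474582; term = 0.82474582²·(1 − 0.17049728)·9142/1632 = 3.1606698.
Nonprofit: Wₕ = 0.17525418; term = 0.17525418²·(1 − 0.15339233)·188/312 = 0.015668312.
Sum = 3.1763381.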